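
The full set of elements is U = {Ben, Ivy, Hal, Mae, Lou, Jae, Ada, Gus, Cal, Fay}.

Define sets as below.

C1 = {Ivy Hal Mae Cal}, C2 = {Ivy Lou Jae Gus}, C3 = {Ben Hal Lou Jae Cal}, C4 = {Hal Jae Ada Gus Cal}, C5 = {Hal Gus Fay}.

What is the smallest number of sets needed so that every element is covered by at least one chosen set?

4

C1 and C3 and C4 and C5 together: C1 ∪ C3 ∪ C4 ∪ C5 = {Ben, Ivy, Hal, Mae, Lou, Jae, Ada, Gus, Cal, Fay} — every element is covered.
Only C3 contains Ben, so C3 is forced; the remaining 5 elements need at least 3 more sets (each remaining set adds at most 2) — so at least 4 sets are needed, and 4 is optimal.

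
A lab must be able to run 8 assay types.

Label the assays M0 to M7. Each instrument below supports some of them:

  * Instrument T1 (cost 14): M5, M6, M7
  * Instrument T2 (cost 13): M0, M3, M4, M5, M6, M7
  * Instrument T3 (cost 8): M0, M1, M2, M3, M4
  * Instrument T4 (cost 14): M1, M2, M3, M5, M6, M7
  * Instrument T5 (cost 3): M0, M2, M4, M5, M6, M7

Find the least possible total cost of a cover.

11

T3, T5 together cover every assay (T3 ∪ T5 = {M0, M1, M2, M3, M4, M5, M6, M7}); total cost 8 + 3 = 11.
No covering selection has total cost below 11.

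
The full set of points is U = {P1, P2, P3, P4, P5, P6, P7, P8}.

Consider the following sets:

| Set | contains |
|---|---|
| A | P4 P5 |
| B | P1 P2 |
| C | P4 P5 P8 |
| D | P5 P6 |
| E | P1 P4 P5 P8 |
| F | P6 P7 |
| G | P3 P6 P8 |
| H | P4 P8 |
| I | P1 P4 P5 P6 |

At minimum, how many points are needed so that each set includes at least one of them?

3

T = {P1, P4, P6} meets every set (each contains at least one member of T), and |T| = 3.
The sets B, F, H are pairwise disjoint, so any hitting set needs a separate point for each — at least 3. Hence 3 is optimal.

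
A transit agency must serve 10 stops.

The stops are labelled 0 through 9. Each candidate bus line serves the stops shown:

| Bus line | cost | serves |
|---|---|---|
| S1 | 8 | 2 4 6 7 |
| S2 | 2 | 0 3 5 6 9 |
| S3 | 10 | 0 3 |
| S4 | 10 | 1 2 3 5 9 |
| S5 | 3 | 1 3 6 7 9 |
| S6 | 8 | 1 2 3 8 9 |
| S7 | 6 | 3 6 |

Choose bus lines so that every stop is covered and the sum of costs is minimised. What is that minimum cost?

18

S1, S2, S6 together cover every stop (S1 ∪ S2 ∪ S6 = {0, 1, 2, 3, 4, 5, 6, 7, 8, 9}); total cost 8 + 2 + 8 = 18.
The greedy pick S2, S5, S1, S6 costs 21; no covering selection beats 18.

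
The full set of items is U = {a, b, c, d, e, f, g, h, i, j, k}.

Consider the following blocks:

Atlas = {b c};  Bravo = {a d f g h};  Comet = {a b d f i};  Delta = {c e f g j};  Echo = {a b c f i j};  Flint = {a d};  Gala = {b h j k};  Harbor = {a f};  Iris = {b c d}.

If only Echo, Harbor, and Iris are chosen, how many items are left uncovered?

4

Union of Echo, Harbor, Iris = {a, b, c, d, f, i, j}.
Not covered: e, g, h, k — 4 items.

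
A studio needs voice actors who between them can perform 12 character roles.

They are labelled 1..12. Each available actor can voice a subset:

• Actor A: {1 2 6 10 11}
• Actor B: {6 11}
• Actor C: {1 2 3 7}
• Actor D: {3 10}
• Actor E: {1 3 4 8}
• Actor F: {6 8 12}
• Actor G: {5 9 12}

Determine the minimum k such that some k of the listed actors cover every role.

4

Take {A, C, E, G}. Their union is {1, 2, 3, 4, 5, 6, 7, 8, 9, 10, 11, 12}, which is all 12 roles.
Only C contains 7, so C is forced; the remaining 8 roles need at least 3 more actors (each remaining actor adds at most 3) — so at least 4 actors are needed, and 4 is optimal.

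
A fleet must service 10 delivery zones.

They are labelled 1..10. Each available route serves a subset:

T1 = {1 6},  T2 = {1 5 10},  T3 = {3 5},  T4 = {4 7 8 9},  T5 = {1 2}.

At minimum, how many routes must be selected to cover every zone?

Take {T1, T2, T3, T4, T5}. Their union is {1, 2, 3, 4, 5, 6, 7, 8, 9, 10}, which is all 10 zones.
No 4 of the 5 routes cover everything (all 5 combinations miss at least one zone), so 5 is optimal.

5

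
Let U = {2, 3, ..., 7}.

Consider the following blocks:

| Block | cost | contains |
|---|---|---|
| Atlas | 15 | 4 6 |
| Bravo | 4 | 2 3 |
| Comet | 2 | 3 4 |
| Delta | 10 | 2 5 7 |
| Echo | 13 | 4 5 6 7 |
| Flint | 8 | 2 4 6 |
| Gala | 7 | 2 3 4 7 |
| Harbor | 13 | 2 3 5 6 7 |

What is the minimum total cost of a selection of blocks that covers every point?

15

Comet, Harbor together cover every point (Comet ∪ Harbor = {2, 3, 4, 5, 6, 7}); total cost 2 + 13 = 15.
No covering selection has total cost below 15.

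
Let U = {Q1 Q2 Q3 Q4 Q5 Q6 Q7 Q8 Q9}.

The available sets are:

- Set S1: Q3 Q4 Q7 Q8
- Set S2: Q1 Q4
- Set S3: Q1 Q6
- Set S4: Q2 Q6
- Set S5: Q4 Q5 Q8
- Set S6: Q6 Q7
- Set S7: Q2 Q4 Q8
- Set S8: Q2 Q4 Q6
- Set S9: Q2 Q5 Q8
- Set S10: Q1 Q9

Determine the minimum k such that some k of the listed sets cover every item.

4

S1, S5, S8, and S10 cover everything between them: the union {Q1, Q2, Q3, Q4, Q5, Q6, Q7, Q8, Q9} is all of U.
Only S1 contains Q3, so S1 is forced; the remaining 5 items need at least 3 more sets (each remaining set adds at most 2) — so at least 4 sets are needed, and 4 is optimal.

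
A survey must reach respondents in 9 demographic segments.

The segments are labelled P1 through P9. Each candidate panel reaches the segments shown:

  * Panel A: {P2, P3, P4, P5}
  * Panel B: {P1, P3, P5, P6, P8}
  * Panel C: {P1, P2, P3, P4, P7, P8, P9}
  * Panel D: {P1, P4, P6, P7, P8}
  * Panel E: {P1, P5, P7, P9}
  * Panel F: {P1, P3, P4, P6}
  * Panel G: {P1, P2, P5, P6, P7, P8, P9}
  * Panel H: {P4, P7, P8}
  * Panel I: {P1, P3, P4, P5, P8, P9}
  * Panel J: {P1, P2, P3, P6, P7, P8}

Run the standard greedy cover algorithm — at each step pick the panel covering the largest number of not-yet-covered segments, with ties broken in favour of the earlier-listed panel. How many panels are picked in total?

2

Greedy: pick C (covers 7 new) → pick B (covers 2 new). Total picks: 2.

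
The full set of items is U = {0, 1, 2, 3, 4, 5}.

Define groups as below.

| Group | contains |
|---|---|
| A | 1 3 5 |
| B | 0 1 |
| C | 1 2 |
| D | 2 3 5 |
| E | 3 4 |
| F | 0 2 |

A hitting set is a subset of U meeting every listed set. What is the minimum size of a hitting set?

Take H = {0, 2, 3}. Each listed group contains at least one of these, so H is a hitting set of size 3.
No choice of 2 items meets every group, so 3 is the minimum.

3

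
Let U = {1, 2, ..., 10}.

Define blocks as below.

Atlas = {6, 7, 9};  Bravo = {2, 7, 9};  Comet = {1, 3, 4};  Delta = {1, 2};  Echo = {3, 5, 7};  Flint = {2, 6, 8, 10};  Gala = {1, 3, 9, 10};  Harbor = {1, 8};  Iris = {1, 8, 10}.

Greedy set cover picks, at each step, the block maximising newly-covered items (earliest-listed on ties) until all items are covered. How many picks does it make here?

Greedy: pick Flint (covers 4 new) → pick Comet (covers 3 new) → pick Atlas (covers 2 new) → pick Echo (covers 1 new). Total picks: 4.

4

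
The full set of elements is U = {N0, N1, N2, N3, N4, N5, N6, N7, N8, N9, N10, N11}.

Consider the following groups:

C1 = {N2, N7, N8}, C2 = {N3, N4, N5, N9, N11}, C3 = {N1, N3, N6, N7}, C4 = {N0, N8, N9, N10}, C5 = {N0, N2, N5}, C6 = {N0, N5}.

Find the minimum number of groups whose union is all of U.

C1 and C2 and C3 and C4 together: C1 ∪ C2 ∪ C3 ∪ C4 = {N0, N1, N2, N3, N4, N5, N6, N7, N8, N9, N10, N11} — every element is covered.
Only C2 contains N4, so C2 is forced; the remaining 7 elements need at least 3 more groups (each remaining group adds at most 3) — so at least 4 groups are needed, and 4 is optimal.

4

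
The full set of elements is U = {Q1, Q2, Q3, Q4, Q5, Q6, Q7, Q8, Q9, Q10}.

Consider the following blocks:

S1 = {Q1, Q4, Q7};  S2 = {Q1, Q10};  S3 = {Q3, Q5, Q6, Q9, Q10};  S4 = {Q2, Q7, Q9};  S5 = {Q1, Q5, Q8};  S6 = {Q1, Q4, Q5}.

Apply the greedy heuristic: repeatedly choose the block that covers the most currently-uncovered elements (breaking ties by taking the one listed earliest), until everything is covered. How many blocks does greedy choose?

4

Greedy: pick S3 (covers 5 new) → pick S1 (covers 3 new) → pick S4 (covers 1 new) → pick S5 (covers 1 new). Total picks: 4.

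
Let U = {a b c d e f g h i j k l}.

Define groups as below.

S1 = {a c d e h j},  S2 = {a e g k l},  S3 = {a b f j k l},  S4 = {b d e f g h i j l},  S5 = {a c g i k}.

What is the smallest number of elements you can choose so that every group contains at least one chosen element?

2

Take T = {e, k}. Each listed group contains at least one of these, so T is a hitting set of size 2.
No single element lies in every group, so at least 2 are needed and 2 is optimal.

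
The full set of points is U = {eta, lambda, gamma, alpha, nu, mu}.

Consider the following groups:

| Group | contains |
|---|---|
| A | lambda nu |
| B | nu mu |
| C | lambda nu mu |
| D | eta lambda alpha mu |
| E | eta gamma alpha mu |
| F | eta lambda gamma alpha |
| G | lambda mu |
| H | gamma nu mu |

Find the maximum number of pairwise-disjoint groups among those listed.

A, E are pairwise disjoint (A={lambda,nu}; E={eta,gamma,alpha,mu}).
Every remaining group overlaps one of these, and no 3 of the listed groups are pairwise disjoint, so 2 is the maximum.

2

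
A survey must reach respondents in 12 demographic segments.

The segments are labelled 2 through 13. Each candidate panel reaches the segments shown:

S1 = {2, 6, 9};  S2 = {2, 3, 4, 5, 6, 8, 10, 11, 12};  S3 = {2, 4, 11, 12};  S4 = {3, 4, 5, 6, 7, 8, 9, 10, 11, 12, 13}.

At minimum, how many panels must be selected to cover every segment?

S1 and S4 together: S1 ∪ S4 = {2, 3, 4, 5, 6, 7, 8, 9, 10, 11, 12, 13} — every segment is covered.
No single panel has all 12 segments (the largest, S4, has 11), so 2 is optimal.

2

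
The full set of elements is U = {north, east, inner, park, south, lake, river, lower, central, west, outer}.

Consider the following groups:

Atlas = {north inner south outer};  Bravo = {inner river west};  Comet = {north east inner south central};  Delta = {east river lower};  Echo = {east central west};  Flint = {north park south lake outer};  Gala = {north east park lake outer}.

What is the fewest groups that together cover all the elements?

4

Bravo, Delta, Echo, and Flint cover everything between them: the union {north, east, inner, park, south, lake, river, lower, central, west, outer} is all of U.
No 3 of the 7 groups cover everything (all 35 combinations miss at least one element), so 4 is optimal.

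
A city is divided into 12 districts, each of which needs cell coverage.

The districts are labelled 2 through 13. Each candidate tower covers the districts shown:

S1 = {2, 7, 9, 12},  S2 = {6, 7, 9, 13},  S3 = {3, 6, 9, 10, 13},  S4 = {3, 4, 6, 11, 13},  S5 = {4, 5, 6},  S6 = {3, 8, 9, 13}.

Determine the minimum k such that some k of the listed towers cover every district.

Take {S1, S3, S4, S5, S6}. Their union is {2, 3, 4, 5, 6, 7, 8, 9, 10, 11, 12, 13}, which is all 12 districts.
No 4 of the 6 towers cover everything (all 15 combinations miss at least one district), so 5 is optimal.

5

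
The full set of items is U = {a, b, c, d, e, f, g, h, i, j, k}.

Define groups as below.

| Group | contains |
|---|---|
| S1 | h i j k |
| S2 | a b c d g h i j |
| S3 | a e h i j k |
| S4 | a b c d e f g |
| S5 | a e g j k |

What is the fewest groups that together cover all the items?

S3 and S4 cover everything between them: the union {a, b, c, d, e, f, g, h, i, j, k} is all of U.
No single group has all 11 items (the largest, S2, has 8), so 2 is optimal.

2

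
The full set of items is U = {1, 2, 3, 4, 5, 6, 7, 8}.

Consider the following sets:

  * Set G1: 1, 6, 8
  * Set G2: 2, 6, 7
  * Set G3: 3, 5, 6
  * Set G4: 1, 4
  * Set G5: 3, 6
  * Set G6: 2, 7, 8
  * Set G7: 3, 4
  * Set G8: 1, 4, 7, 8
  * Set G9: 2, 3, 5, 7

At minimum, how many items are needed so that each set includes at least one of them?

H = {4, 6, 7} meets every set (each contains at least one member of H), and |H| = 3.
The sets G3, G4, G6 are pairwise disjoint, so any hitting set needs a separate item for each — at least 3. Hence 3 is optimal.

3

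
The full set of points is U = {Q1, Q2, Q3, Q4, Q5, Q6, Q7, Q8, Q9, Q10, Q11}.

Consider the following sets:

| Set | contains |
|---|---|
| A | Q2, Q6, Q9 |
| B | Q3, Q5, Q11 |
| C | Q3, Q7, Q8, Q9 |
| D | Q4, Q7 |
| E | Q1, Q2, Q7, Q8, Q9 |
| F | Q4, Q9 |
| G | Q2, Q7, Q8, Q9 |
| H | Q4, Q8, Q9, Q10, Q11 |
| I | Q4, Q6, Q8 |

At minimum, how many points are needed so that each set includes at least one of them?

Take T = {Q4, Q9, Q11}. Each listed set contains at least one of these, so T is a hitting set of size 3.
The sets A, B, D are pairwise disjoint, so any hitting set needs a separate point for each — at least 3. Hence 3 is optimal.

3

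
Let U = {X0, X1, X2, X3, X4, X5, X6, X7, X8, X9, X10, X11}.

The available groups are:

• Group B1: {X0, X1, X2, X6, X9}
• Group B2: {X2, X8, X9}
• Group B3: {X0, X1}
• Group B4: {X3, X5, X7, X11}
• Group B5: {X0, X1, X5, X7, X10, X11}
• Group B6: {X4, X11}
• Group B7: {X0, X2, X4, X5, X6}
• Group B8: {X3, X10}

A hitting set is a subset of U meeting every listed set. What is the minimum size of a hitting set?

4

The 4 points {X1, X3, X4, X9} hit every group.
The groups B2, B3, B6, B8 are pairwise disjoint, so any hitting set needs a separate point for each — at least 4. Hence 4 is optimal.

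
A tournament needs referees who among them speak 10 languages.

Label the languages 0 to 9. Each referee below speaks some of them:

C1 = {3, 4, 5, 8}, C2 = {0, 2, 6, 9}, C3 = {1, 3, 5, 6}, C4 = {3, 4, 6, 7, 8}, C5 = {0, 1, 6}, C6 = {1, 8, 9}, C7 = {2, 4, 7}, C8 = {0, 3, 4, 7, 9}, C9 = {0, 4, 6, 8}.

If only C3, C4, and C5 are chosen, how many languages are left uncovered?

2

Union of C3, C4, C5 = {0, 1, 3, 4, 5, 6, 7, 8}.
Not covered: 2, 9 — 2 languages.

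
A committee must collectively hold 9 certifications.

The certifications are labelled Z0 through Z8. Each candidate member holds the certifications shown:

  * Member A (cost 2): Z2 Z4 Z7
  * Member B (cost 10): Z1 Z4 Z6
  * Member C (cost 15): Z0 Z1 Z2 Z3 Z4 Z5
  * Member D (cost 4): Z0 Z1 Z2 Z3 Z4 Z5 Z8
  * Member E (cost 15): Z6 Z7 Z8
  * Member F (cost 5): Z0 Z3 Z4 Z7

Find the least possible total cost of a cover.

16

A, B, D together cover every certification (A ∪ B ∪ D = {Z0, Z1, Z2, Z3, Z4, Z5, Z6, Z7, Z8}); total cost 2 + 10 + 4 = 16.
No covering selection has total cost below 16.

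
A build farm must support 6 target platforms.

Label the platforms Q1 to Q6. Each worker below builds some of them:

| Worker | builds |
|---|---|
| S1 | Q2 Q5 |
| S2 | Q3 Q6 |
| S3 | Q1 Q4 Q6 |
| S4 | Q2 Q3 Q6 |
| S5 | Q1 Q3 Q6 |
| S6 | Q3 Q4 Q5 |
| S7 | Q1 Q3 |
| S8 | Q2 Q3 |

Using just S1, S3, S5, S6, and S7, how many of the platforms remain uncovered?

Union of S1, S3, S5, S6, S7 = {Q1, Q2, Q3, Q4, Q5, Q6} — that's every platform, so 0 are uncovered.

0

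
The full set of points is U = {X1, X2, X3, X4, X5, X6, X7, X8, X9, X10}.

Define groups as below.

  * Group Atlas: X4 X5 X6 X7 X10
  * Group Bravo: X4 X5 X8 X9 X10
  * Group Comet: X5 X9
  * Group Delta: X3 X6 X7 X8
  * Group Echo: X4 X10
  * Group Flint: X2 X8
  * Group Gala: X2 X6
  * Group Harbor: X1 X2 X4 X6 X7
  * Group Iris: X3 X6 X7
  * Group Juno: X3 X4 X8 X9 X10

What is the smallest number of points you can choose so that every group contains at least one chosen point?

H = {X2, X3, X4, X9} meets every group (each contains at least one member of H), and |H| = 4.
The groups Comet, Echo, Flint, Iris are pairwise disjoint, so any hitting set needs a separate point for each — at least 4. Hence 4 is optimal.

4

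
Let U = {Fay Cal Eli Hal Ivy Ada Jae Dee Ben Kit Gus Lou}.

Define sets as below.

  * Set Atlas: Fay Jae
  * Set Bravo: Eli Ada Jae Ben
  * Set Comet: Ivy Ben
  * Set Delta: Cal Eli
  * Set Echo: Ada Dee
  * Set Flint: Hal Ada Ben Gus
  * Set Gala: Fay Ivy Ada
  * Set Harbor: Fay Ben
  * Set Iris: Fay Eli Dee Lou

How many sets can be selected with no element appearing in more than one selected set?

Atlas, Comet, Delta, Echo are pairwise disjoint (Atlas={Fay,Jae}; Comet={Ivy,Ben}; Delta={Cal,Eli}; Echo={Ada,Dee}).
Every remaining set overlaps one of these, and no 5 of the listed sets are pairwise disjoint, so 4 is the maximum.

4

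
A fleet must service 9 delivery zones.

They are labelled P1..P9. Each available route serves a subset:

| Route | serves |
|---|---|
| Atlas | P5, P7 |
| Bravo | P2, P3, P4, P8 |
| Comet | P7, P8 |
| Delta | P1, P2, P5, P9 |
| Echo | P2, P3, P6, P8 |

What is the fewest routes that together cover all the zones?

Atlas and Bravo and Delta and Echo together: Atlas ∪ Bravo ∪ Delta ∪ Echo = {P1, P2, P3, P4, P5, P6, P7, P8, P9} — every zone is covered.
No 3 of the 5 routes cover everything (all 10 combinations miss at least one zone), so 4 is optimal.

4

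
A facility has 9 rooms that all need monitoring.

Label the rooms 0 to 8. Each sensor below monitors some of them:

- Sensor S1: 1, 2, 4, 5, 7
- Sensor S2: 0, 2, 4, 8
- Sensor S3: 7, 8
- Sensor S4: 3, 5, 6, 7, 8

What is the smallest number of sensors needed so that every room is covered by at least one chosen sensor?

Take {S1, S2, S4}. Their union is {0, 1, 2, 3, 4, 5, 6, 7, 8}, which is all 9 rooms.
Only S2 contains 0, so S2 is forced; the remaining 5 rooms need at least 2 more sensors (each remaining sensor adds at most 4) — so at least 3 sensors are needed, and 3 is optimal.

3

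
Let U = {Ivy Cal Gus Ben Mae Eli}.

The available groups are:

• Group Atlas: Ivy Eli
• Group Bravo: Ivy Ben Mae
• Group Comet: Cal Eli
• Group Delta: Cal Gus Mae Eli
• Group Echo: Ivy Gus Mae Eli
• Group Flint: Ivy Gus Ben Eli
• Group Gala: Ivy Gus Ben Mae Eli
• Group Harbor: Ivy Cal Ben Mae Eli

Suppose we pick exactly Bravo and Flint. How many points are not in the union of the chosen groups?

1

Union of Bravo, Flint = {Ivy, Gus, Ben, Mae, Eli}.
Not covered: Cal — 1 point.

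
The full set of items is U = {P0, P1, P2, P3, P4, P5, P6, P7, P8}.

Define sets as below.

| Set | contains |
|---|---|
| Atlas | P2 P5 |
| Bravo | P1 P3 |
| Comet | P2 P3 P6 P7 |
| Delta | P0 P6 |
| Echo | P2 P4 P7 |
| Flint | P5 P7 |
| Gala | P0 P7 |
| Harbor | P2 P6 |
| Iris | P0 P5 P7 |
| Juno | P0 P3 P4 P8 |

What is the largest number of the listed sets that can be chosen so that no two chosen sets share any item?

3

Bravo, Delta, Echo are pairwise disjoint (Bravo={P1,P3}; Delta={P0,P6}; Echo={P2,P4,P7}).
Every remaining set overlaps one of these, and no 4 of the listed sets are pairwise disjoint, so 3 is the maximum.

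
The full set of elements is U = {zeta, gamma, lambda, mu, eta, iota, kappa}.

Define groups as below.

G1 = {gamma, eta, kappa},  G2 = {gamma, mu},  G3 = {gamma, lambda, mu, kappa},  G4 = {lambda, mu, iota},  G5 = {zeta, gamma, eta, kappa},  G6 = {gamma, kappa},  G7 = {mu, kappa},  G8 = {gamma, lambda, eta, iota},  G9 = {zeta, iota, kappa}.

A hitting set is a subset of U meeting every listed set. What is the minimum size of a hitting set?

3

Take H = {gamma, lambda, kappa}. Each listed group contains at least one of these, so H is a hitting set of size 3.
No choice of 2 elements meets every group, so 3 is the minimum.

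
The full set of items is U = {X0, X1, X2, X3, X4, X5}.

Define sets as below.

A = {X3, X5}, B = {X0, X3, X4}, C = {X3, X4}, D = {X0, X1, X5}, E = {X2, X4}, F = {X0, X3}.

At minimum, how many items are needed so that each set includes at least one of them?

Take H = {X1, X2, X3}. Each listed set contains at least one of these, so H is a hitting set of size 3.
No choice of 2 items meets every set, so 3 is the minimum.

3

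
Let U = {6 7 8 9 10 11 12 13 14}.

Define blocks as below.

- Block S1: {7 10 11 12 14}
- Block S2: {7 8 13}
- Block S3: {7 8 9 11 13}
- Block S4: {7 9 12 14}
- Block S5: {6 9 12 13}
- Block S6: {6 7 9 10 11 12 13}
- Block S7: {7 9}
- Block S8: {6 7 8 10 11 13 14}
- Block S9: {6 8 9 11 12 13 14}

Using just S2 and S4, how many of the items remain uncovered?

Union of S2, S4 = {7, 8, 9, 12, 13, 14}.
Not covered: 6, 10, 11 — 3 items.

3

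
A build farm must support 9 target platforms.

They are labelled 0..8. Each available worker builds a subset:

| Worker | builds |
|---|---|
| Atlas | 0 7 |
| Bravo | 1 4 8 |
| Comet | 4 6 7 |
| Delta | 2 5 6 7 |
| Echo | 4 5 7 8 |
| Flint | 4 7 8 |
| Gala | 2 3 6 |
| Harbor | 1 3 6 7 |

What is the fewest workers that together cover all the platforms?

4

Atlas and Echo and Gala and Harbor together: Atlas ∪ Echo ∪ Gala ∪ Harbor = {0, 1, 2, 3, 4, 5, 6, 7, 8} — every platform is covered.
Only Atlas contains 0, so Atlas is forced; the remaining 7 platforms need at least 3 more workers (each remaining worker adds at most 3) — so at least 4 workers are needed, and 4 is optimal.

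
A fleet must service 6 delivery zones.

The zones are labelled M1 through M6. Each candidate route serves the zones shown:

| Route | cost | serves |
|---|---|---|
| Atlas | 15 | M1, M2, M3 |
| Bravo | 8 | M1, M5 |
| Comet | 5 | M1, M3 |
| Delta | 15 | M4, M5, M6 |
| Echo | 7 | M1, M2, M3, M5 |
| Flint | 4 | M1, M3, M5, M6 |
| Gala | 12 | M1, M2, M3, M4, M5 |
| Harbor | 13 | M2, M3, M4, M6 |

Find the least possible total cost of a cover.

Flint, Gala together cover every zone (Flint ∪ Gala = {M1, M2, M3, M4, M5, M6}); total cost 4 + 12 = 16.
No covering selection has total cost below 16.

16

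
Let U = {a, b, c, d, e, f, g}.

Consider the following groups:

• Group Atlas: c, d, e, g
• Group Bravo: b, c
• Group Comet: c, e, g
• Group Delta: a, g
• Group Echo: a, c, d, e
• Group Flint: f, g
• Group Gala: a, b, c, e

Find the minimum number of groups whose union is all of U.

Take {Atlas, Flint, Gala}. Their union is {a, b, c, d, e, f, g}, which is all 7 items.
Only Flint contains f, so Flint is forced; the remaining 5 items need at least 2 more groups (each remaining group adds at most 4) — so at least 3 groups are needed, and 3 is optimal.

3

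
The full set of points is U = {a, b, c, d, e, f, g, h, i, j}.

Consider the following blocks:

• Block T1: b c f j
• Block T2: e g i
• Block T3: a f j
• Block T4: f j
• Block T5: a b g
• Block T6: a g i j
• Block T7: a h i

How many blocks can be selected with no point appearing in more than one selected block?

2

T2, T3 are pairwise disjoint (T2={e,g,i}; T3={a,f,j}).
Every remaining block overlaps one of these, and no 3 of the listed blocks are pairwise disjoint, so 2 is the maximum.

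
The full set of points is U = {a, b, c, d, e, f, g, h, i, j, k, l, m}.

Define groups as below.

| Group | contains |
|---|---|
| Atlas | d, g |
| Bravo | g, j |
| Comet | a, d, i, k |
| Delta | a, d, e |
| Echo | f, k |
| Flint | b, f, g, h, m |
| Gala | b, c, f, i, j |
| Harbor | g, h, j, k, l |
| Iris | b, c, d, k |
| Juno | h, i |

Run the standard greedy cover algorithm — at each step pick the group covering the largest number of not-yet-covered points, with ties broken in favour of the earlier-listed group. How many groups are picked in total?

5

Greedy: pick Flint (covers 5 new) → pick Comet (covers 4 new) → pick Gala (covers 2 new) → pick Delta (covers 1 new) → pick Harbor (covers 1 new). Total picks: 5.
(The true minimum cover uses only 4 groups, so greedy is not optimal here.)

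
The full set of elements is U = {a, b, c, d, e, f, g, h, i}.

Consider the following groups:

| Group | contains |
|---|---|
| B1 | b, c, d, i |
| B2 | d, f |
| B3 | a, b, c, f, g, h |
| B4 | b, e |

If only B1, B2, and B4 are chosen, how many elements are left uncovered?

3

Union of B1, B2, B4 = {b, c, d, e, f, i}.
Not covered: a, g, h — 3 elements.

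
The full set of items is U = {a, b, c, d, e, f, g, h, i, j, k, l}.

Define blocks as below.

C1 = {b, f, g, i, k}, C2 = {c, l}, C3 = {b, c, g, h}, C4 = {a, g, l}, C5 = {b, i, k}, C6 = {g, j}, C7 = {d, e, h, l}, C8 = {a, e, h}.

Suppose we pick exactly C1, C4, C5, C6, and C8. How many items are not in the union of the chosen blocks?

2

Union of C1, C4, C5, C6, C8 = {a, b, e, f, g, h, i, j, k, l}.
Not covered: c, d — 2 items.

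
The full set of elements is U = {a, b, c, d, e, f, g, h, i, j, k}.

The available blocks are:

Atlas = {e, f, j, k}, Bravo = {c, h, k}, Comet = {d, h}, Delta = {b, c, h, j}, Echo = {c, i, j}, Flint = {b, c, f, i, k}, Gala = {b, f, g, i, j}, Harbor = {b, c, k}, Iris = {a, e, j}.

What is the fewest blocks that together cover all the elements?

4

Take {Comet, Flint, Gala, Iris}. Their union is {a, b, c, d, e, f, g, h, i, j, k}, which is all 11 elements.
No 3 of the 9 blocks cover everything (all 84 combinations miss at least one element), so 4 is optimal.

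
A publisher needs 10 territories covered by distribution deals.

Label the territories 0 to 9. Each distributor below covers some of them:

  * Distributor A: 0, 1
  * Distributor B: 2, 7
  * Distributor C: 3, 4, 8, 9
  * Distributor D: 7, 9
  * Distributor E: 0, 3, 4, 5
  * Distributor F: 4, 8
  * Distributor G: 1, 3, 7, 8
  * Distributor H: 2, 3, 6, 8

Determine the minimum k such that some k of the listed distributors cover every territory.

Take {C, E, G, H}. Their union is {0, 1, 2, 3, 4, 5, 6, 7, 8, 9}, which is all 10 territories.
No 3 of the 8 distributors cover everything (all 56 combinations miss at least one territory), so 4 is optimal.

4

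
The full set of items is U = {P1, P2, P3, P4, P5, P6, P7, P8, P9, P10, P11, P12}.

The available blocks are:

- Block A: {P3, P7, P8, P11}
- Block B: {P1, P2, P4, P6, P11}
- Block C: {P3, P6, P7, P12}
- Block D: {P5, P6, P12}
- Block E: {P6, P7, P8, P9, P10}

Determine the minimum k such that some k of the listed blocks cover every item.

4

Take {A, B, D, E}. Their union is {P1, P2, P3, P4, P5, P6, P7, P8, P9, P10, P11, P12}, which is all 12 items.
Only D contains P5, so D is forced; the remaining 9 items need at least 3 more blocks (each remaining block adds at most 4) — so at least 4 blocks are needed, and 4 is optimal.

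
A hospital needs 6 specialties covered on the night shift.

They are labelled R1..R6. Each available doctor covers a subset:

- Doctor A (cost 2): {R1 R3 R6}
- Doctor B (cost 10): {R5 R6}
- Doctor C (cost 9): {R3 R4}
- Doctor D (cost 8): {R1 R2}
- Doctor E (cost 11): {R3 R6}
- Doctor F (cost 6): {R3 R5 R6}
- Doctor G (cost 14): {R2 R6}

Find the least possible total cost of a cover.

C, D, F together cover every specialty (C ∪ D ∪ F = {R1, R2, R3, R4, R5, R6}); total cost 9 + 8 + 6 = 23.
The greedy pick A, F, D, C costs 25; no covering selection beats 23.

23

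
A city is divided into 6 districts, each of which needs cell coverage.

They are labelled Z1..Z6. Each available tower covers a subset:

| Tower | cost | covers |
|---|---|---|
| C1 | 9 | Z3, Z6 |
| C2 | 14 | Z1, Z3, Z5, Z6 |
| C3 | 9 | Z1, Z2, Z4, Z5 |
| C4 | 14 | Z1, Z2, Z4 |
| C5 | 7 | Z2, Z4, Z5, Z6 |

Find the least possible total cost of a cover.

18

C1, C3 together cover every district (C1 ∪ C3 = {Z1, Z2, Z3, Z4, Z5, Z6}); total cost 9 + 9 = 18.
The greedy pick C5, C2 costs 21; no covering selection beats 18.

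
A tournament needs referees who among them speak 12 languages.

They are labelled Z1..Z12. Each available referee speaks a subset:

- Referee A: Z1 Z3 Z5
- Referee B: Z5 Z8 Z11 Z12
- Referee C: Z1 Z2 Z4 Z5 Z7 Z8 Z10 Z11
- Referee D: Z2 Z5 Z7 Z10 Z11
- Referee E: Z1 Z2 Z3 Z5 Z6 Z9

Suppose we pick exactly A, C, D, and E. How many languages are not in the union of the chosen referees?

1

Union of A, C, D, E = {Z1, Z2, Z3, Z4, Z5, Z6, Z7, Z8, Z9, Z10, Z11}.
Not covered: Z12 — 1 language.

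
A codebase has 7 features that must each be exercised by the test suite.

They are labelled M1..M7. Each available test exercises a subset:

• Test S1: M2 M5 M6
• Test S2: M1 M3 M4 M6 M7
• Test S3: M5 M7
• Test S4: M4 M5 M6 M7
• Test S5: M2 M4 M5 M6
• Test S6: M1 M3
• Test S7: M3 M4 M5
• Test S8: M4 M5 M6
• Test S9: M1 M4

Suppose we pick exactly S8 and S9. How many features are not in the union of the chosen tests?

Union of S8, S9 = {M1, M4, M5, M6}.
Not covered: M2, M3, M7 — 3 features.

3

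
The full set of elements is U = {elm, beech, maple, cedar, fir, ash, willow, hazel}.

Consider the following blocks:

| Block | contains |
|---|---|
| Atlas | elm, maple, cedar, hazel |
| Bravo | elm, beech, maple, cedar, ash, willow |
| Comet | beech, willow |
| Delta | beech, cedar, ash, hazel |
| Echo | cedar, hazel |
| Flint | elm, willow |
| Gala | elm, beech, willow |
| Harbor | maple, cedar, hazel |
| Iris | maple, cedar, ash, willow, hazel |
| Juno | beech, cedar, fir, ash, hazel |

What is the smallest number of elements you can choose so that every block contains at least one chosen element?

2

The 2 elements {cedar, willow} hit every block.
The blocks Comet, Echo are pairwise disjoint, so any hitting set needs a separate element for each — at least 2. Hence 2 is optimal.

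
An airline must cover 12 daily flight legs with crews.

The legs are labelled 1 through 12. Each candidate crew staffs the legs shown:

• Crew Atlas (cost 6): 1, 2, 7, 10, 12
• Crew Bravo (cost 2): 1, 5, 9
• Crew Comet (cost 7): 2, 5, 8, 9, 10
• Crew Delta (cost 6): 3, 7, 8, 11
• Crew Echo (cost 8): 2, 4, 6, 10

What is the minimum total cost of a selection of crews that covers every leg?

22

Atlas, Bravo, Delta, Echo together cover every leg (Atlas ∪ Bravo ∪ Delta ∪ Echo = {1, 2, 3, 4, 5, 6, 7, 8, 9, 10, 11, 12}); total cost 6 + 2 + 6 + 8 = 22.
No covering selection has total cost below 22.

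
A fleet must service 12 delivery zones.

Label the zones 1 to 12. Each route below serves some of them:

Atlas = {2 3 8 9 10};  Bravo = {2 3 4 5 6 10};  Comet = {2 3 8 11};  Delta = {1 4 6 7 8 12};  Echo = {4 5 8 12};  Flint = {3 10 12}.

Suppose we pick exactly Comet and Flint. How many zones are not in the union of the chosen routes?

6

Union of Comet, Flint = {2, 3, 8, 10, 11, 12}.
Not covered: 1, 4, 5, 6, 7, 9 — 6 zones.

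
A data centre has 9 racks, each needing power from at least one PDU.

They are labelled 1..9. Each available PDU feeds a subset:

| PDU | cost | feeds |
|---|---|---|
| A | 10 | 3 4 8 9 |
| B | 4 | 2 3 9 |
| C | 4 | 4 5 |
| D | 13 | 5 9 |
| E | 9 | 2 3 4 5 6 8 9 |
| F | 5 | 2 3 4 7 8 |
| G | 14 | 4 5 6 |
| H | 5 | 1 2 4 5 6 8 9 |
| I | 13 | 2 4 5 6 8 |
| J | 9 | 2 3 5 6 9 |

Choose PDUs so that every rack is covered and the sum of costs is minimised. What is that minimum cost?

10

F, H together cover every rack (F ∪ H = {1, 2, 3, 4, 5, 6, 7, 8, 9}); total cost 5 + 5 = 10.
No covering selection has total cost below 10.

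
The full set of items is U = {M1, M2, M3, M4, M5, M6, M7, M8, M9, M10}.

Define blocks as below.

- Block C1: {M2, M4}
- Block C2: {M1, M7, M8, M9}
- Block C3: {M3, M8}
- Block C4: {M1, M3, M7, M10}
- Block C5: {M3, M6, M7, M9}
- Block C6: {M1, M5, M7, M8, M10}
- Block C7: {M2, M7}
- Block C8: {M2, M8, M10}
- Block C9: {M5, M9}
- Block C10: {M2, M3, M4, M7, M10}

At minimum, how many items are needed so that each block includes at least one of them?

The 4 items {M1, M2, M3, M5} hit every block.
No choice of 3 items meets every block, so 4 is the minimum.

4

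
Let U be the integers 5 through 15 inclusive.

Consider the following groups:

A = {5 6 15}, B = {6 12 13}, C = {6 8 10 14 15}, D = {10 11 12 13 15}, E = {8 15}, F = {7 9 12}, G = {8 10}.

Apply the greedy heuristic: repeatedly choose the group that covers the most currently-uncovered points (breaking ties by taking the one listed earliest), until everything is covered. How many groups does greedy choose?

4

Greedy: pick C (covers 5 new) → pick D (covers 3 new) → pick F (covers 2 new) → pick A (covers 1 new). Total picks: 4.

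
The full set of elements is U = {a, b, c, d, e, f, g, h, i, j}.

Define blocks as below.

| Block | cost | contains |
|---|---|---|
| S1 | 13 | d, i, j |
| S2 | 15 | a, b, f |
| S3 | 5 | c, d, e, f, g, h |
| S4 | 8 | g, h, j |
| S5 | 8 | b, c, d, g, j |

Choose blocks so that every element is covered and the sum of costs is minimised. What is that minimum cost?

S1, S2, S3 together cover every element (S1 ∪ S2 ∪ S3 = {a, b, c, d, e, f, g, h, i, j}); total cost 13 + 15 + 5 = 33.
The greedy pick S3, S5, S1, S2 costs 41; no covering selection beats 33.

33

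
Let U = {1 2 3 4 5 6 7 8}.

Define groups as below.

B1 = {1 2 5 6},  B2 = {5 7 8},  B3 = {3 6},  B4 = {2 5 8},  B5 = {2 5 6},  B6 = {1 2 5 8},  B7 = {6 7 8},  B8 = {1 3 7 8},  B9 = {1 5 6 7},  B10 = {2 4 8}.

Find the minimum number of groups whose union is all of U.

B1, B8, and B10 cover everything between them: the union {1, 2, 3, 4, 5, 6, 7, 8} is all of U.
Only B10 contains 4, so B10 is forced; the remaining 5 points need at least 2 more groups (each remaining group adds at most 4) — so at least 3 groups are needed, and 3 is optimal.

3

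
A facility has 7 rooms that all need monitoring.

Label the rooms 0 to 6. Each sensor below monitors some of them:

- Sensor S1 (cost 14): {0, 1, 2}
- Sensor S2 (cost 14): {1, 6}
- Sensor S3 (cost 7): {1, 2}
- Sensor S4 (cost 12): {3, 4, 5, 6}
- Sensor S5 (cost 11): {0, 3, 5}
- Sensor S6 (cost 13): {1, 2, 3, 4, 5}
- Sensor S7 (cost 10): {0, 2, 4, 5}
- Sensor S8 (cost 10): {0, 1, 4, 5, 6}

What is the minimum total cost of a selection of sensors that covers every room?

23

S6, S8 together cover every room (S6 ∪ S8 = {0, 1, 2, 3, 4, 5, 6}); total cost 13 + 10 = 23.
No covering selection has total cost below 23.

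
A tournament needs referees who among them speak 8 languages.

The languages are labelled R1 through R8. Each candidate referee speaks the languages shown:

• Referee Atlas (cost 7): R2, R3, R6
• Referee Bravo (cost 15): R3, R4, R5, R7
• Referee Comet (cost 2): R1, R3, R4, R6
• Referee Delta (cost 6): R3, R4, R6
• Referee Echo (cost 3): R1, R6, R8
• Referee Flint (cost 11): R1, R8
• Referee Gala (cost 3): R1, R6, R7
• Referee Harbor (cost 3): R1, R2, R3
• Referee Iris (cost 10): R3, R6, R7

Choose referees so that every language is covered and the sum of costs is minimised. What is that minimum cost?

Bravo, Echo, Harbor together cover every language (Bravo ∪ Echo ∪ Harbor = {R1, R2, R3, R4, R5, R6, R7, R8}); total cost 15 + 3 + 3 = 21.
The greedy pick Comet, Echo, Gala, Harbor, Bravo costs 26; no covering selection beats 21.

21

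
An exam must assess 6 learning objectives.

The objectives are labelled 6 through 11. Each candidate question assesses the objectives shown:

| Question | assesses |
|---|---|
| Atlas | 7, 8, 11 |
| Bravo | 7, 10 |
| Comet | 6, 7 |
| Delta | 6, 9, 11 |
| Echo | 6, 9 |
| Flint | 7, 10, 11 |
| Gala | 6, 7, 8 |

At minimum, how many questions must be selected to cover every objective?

Take {Delta, Flint, Gala}. Their union is {6, 7, 8, 9, 10, 11}, which is all 6 objectives.
No 2 of the 7 questions cover everything (all 21 combinations miss at least one objective), so 3 is optimal.

3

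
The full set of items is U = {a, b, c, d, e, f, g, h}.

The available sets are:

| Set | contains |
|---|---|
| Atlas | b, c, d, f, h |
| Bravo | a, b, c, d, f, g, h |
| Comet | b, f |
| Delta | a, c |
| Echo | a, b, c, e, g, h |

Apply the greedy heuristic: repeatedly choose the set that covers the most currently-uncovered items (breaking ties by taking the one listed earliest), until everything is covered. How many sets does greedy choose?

2

Greedy: pick Bravo (covers 7 new) → pick Echo (covers 1 new). Total picks: 2.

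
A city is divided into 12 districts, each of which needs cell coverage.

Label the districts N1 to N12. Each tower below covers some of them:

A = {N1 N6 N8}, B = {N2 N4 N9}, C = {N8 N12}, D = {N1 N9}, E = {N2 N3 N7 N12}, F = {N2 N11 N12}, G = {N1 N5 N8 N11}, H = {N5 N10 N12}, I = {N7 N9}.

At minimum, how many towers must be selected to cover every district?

5

A and B and E and F and H together: A ∪ B ∪ E ∪ F ∪ H = {N1, N2, N3, N4, N5, N6, N7, N8, N9, N10, N11, N12} — every district is covered.
No 4 of the 9 towers cover everything (all 126 combinations miss at least one district), so 5 is optimal.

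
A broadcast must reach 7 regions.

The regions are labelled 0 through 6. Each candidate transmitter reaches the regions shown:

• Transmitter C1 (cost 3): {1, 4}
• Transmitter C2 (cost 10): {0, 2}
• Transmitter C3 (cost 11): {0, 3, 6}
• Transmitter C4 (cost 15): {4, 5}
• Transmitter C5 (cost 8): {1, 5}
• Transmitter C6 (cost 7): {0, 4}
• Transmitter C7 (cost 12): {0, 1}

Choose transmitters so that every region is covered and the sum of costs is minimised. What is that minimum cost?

32

C1, C2, C3, C5 together cover every region (C1 ∪ C2 ∪ C3 ∪ C5 = {0, 1, 2, 3, 4, 5, 6}); total cost 3 + 10 + 11 + 8 = 32.
No covering selection has total cost below 32.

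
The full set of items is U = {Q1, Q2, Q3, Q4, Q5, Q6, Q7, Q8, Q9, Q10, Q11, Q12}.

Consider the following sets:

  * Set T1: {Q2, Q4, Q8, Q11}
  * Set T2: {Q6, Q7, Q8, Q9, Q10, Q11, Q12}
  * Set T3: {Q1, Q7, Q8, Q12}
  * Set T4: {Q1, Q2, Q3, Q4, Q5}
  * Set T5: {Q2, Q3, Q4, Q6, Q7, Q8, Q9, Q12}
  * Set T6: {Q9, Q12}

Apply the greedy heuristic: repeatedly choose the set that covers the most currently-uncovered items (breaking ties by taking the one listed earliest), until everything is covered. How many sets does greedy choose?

3

Greedy: pick T5 (covers 8 new) → pick T2 (covers 2 new) → pick T4 (covers 2 new). Total picks: 3.
(The true minimum cover uses only 2 sets, so greedy is not optimal here.)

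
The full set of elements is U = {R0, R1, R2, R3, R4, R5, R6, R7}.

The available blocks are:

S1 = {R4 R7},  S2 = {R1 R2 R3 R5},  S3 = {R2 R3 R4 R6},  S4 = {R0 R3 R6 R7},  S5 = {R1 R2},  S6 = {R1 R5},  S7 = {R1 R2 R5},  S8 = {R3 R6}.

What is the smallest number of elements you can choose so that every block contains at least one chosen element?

3

The 3 elements {R1, R3, R4} hit every block.
The blocks S1, S7, S8 are pairwise disjoint, so any hitting set needs a separate element for each — at least 3. Hence 3 is optimal.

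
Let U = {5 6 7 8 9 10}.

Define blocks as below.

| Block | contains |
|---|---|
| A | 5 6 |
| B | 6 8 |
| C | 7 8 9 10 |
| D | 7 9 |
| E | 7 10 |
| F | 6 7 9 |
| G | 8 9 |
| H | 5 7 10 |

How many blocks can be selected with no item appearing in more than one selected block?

3

A, E, G are pairwise disjoint (A={5,6}; E={7,10}; G={8,9}).
Every remaining block overlaps one of these, and no 4 of the listed blocks are pairwise disjoint, so 3 is the maximum.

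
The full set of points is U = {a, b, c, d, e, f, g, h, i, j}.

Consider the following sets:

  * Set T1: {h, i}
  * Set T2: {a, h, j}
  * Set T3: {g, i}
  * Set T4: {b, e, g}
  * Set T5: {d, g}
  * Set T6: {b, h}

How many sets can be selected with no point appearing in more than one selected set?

2

T2, T4 are pairwise disjoint (T2={a,h,j}; T4={b,e,g}).
Every remaining set overlaps one of these, and no 3 of the listed sets are pairwise disjoint, so 2 is the maximum.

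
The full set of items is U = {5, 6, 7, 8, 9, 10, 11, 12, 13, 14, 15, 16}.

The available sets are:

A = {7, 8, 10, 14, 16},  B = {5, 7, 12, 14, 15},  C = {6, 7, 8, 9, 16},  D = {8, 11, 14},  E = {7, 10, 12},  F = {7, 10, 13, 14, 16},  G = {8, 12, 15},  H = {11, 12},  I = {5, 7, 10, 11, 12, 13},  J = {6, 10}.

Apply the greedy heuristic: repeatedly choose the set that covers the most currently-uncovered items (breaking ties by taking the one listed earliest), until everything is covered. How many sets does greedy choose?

Greedy: pick I (covers 6 new) → pick C (covers 4 new) → pick B (covers 2 new). Total picks: 3.

3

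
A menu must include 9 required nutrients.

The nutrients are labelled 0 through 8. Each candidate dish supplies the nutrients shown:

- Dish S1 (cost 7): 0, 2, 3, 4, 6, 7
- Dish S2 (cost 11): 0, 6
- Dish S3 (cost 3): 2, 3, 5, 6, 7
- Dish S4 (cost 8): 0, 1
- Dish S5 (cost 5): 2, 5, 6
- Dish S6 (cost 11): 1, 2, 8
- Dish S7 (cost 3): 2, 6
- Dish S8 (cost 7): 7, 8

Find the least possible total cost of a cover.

S1, S3, S6 together cover every nutrient (S1 ∪ S3 ∪ S6 = {0, 1, 2, 3, 4, 5, 6, 7, 8}); total cost 7 + 3 + 11 = 21.
No covering selection has total cost below 21.

21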